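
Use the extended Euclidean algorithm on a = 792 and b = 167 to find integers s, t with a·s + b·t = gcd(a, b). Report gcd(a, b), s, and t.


Euclidean algorithm on (792, 167) — divide until remainder is 0:
  792 = 4 · 167 + 124
  167 = 1 · 124 + 43
  124 = 2 · 43 + 38
  43 = 1 · 38 + 5
  38 = 7 · 5 + 3
  5 = 1 · 3 + 2
  3 = 1 · 2 + 1
  2 = 2 · 1 + 0
gcd(792, 167) = 1.
Track Bezout coefficients alongside the remainders: start with r₀ = 792 = a·1 + b·0 (s = 1, t = 0) and r₁ = 167 = a·0 + b·1 (s = 0, t = 1); each new remainder r_{k+1} = r_{k-1} − q_k·r_k inherits s_{k+1} = s_{k-1} − q_k·s_k, t_{k+1} = t_{k-1} − q_k·t_k, so r_k = a·s_k + b·t_k at every step:
  q = 4: r = 124, s = 1 − 4·0 = 1, t = 0 − 4·1 = -4  (check: 792·1 + 167·(-4) = 124)
  q = 1: r = 43, s = 0 − 1·1 = -1, t = 1 − 1·(-4) = 5  (check: 792·(-1) + 167·5 = 43)
  q = 2: r = 38, s = 1 − 2·(-1) = 3, t = -4 − 2·5 = -14  (check: 792·3 + 167·(-14) = 38)
  q = 1: r = 5, s = -1 − 1·3 = -4, t = 5 − 1·(-14) = 19  (check: 792·(-4) + 167·19 = 5)
  q = 7: r = 3, s = 3 − 7·(-4) = 31, t = -14 − 7·19 = -147  (check: 792·31 + 167·(-147) = 3)
  q = 1: r = 2, s = -4 − 1·31 = -35, t = 19 − 1·(-147) = 166  (check: 792·(-35) + 167·166 = 2)
  q = 1: r = 1, s = 31 − 1·(-35) = 66, t = -147 − 1·166 = -313  (check: 792·66 + 167·(-313) = 1)
The row with r = 1 (the gcd) gives the Bezout coefficients s = 66, t = -313.
Result: 792 · (66) + 167 · (-313) = 1.

gcd(792, 167) = 1; s = 66, t = -313 (check: 792·66 + 167·(-313) = 1).


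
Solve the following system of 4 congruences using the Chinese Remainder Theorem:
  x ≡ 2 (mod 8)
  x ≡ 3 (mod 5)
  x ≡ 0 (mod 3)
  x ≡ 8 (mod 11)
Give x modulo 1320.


Product of moduli M = 8 · 5 · 3 · 11 = 1320.
Merge one congruence at a time:
  Start: x ≡ 2 (mod 8).
  Combine with x ≡ 3 (mod 5); new modulus lcm = 40.
    Write x = 2 + 8·t and substitute into x ≡ 3 (mod 5): 8·t ≡ 3 − 2 = 1 (mod 5).
    Reduce coefficients mod 5: 3·t ≡ 1 (mod 5).
    The inverse of 3 mod 5 is 2 (since 3·2 = 6 = 1·5 + 1), so t ≡ 2·1 = 2 ≡ 2 (mod 5).
    Then x = 2 + 8·2 = 18, valid modulo lcm(8, 5) = 40: x ≡ 18 (mod 40).
  Combine with x ≡ 0 (mod 3); new modulus lcm = 120.
    Write x = 18 + 40·t and substitute into x ≡ 0 (mod 3): 40·t ≡ 0 − 18 = -18 (mod 3).
    Reduce coefficients mod 3: 1·t ≡ 0 (mod 3).
    So t ≡ 0 (mod 3).
    Then x = 18 + 40·0 = 18, valid modulo lcm(40, 3) = 120: x ≡ 18 (mod 120).
  Combine with x ≡ 8 (mod 11); new modulus lcm = 1320.
    Write x = 18 + 120·t and substitute into x ≡ 8 (mod 11): 120·t ≡ 8 − 18 = -10 (mod 11).
    Reduce coefficients mod 11: 10·t ≡ 1 (mod 11).
    The inverse of 10 mod 11 is 10 (since 10·10 = 100 = 9·11 + 1), so t ≡ 10·1 = 10 ≡ 10 (mod 11).
    Then x = 18 + 120·10 = 1218, valid modulo lcm(120, 11) = 1320: x ≡ 1218 (mod 1320).
Verify against each original: 1218 mod 8 = 2, 1218 mod 5 = 3, 1218 mod 3 = 0, 1218 mod 11 = 8.

x ≡ 1218 (mod 1320).


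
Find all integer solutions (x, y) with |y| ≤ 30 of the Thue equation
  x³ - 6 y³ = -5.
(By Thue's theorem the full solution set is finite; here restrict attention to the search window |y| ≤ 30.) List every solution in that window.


The equation is x³ - 6y³ = -5. For fixed y, x³ = 6·y³ − 5, so a solution requires the RHS to be a perfect cube.
Strategy: iterate y from -30 to 30, compute RHS = 6·y³ − 5, and check whether it is a (positive or negative) perfect cube.
Check small values of y:
  y = 0: RHS = -5 is not a perfect cube.
  y = 1: RHS = 1 = (1)³ ⇒ x = 1 works.
  y = -1: RHS = -11 is not a perfect cube.
  y = 2: RHS = 43 is not a perfect cube.
  y = -2: RHS = -53 is not a perfect cube.
  y = 3: RHS = 157 is not a perfect cube.
  y = -3: RHS = -167 is not a perfect cube.
Continuing the search up to |y| = 30 finds no further solutions beyond those listed.
Collected solutions: (1, 1).

Solutions (with |y| ≤ 30): (1, 1).


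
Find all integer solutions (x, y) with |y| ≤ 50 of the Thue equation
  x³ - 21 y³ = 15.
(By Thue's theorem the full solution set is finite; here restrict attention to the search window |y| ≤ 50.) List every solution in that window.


The equation is x³ - 21y³ = 15. For fixed y, x³ = 21·y³ + 15, so a solution requires the RHS to be a perfect cube.
Strategy: iterate y from -50 to 50, compute RHS = 21·y³ + 15, and check whether it is a (positive or negative) perfect cube.
Check small values of y:
  y = 0: RHS = 15 is not a perfect cube.
  y = 1: RHS = 36 is not a perfect cube.
  y = -1: RHS = -6 is not a perfect cube.
  y = 2: RHS = 183 is not a perfect cube.
  y = -2: RHS = -153 is not a perfect cube.
  y = 3: RHS = 582 is not a perfect cube.
  y = -3: RHS = -552 is not a perfect cube.
Continuing the search up to |y| = 50 finds no solutions either.
No (x, y) in the scanned range satisfies the equation.

No integer solutions with |y| ≤ 50.


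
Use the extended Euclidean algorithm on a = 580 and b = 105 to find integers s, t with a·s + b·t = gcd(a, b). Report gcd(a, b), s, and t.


Euclidean algorithm on (580, 105) — divide until remainder is 0:
  580 = 5 · 105 + 55
  105 = 1 · 55 + 50
  55 = 1 · 50 + 5
  50 = 10 · 5 + 0
gcd(580, 105) = 5.
Track Bezout coefficients alongside the remainders: start with r₀ = 580 = a·1 + b·0 (s = 1, t = 0) and r₁ = 105 = a·0 + b·1 (s = 0, t = 1); each new remainder r_{k+1} = r_{k-1} − q_k·r_k inherits s_{k+1} = s_{k-1} − q_k·s_k, t_{k+1} = t_{k-1} − q_k·t_k, so r_k = a·s_k + b·t_k at every step:
  q = 5: r = 55, s = 1 − 5·0 = 1, t = 0 − 5·1 = -5  (check: 580·1 + 105·(-5) = 55)
  q = 1: r = 50, s = 0 − 1·1 = -1, t = 1 − 1·(-5) = 6  (check: 580·(-1) + 105·6 = 50)
  q = 1: r = 5, s = 1 − 1·(-1) = 2, t = -5 − 1·6 = -11  (check: 580·2 + 105·(-11) = 5)
The row with r = 5 (the gcd) gives the Bezout coefficients s = 2, t = -11.
Result: 580 · (2) + 105 · (-11) = 5.

gcd(580, 105) = 5; s = 2, t = -11 (check: 580·2 + 105·(-11) = 5).


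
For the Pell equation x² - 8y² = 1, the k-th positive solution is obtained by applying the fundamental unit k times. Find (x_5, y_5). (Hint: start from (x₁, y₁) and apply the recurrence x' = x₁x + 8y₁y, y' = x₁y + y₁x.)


Step 1: Find the fundamental solution (x₁, y₁) of x² - 8y² = 1.
  Expand √8 as a continued fraction. a₀ = ⌊√8⌋ = 2; iterate m_{k+1} = d_k·a_k − m_k, d_{k+1} = (8 − m_{k+1}²)/d_k, a_{k+1} = ⌊(a₀ + m_{k+1})/d_{k+1}⌋ (starting m₀ = 0, d₀ = 1), with convergents p_k = a_k·p_{k-1} + p_{k-2}, q_k = a_k·q_{k-1} + q_{k-2} (p₋₁ = 1, q₋₁ = 0):
  k = 0: a₀ = 2; p₀/q₀ = 2/1; p₀² − 8·q₀² = 4 − 8 = -4.
  k = 1: m = 2, d = 4, a = ⌊(2 + 2)/4⌋ = 1; p/q = (1·2 + 1)/(1·1 + 0) = 3/1; p² − 8·q² = 9 − 8 = 1.
  The first convergent with p² − 8·q² = 1 gives the fundamental solution (x₁, y₁) = (3, 1).
Step 2: Apply the recurrence (x_{n+1}, y_{n+1}) = (x₁x_n + 8y₁y_n, x₁y_n + y₁x_n) repeatedly.
  From (x_1, y_1) = (3, 1): x_2 = 3·3 + 8·1·1 = 17; y_2 = 3·1 + 1·3 = 6.
  From (x_2, y_2) = (17, 6): x_3 = 3·17 + 8·1·6 = 99; y_3 = 3·6 + 1·17 = 35.
  From (x_3, y_3) = (99, 35): x_4 = 3·99 + 8·1·35 = 577; y_4 = 3·35 + 1·99 = 204.
  From (x_4, y_4) = (577, 204): x_5 = 3·577 + 8·1·204 = 3363; y_5 = 3·204 + 1·577 = 1189.
Step 3: Verify x_5² - 8·y_5² = 11309769 - 11309768 = 1 (should be 1). ✓

(x_1, y_1) = (3, 1); (x_5, y_5) = (3363, 1189).


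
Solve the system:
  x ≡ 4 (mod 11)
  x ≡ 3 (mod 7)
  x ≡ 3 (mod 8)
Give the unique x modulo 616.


Moduli 11, 7, 8 are pairwise coprime; by CRT there is a unique solution modulo M = 11 · 7 · 8 = 616.
Solve pairwise, accumulating the modulus:
  Start with x ≡ 4 (mod 11).
  Combine with x ≡ 3 (mod 7): since gcd(11, 7) = 1, we get a unique residue mod 77.
    Write x = 4 + 11·t and substitute into x ≡ 3 (mod 7): 11·t ≡ 3 − 4 = -1 (mod 7).
    Reduce coefficients mod 7: 4·t ≡ 6 (mod 7).
    The inverse of 4 mod 7 is 2 (since 4·2 = 8 = 1·7 + 1), so t ≡ 2·6 = 12 ≡ 5 (mod 7).
    Then x = 4 + 11·5 = 59, valid modulo lcm(11, 7) = 77: x ≡ 59 (mod 77).
  Combine with x ≡ 3 (mod 8): since gcd(77, 8) = 1, we get a unique residue mod 616.
    Write x = 59 + 77·t and substitute into x ≡ 3 (mod 8): 77·t ≡ 3 − 59 = -56 (mod 8).
    Reduce coefficients mod 8: 5·t ≡ 0 (mod 8).
    The inverse of 5 mod 8 is 5 (since 5·5 = 25 = 3·8 + 1), so t ≡ 5·0 = 0 ≡ 0 (mod 8).
    Then x = 59 + 77·0 = 59, valid modulo lcm(77, 8) = 616: x ≡ 59 (mod 616).
Verify: 59 mod 11 = 4 ✓, 59 mod 7 = 3 ✓, 59 mod 8 = 3 ✓.

x ≡ 59 (mod 616).


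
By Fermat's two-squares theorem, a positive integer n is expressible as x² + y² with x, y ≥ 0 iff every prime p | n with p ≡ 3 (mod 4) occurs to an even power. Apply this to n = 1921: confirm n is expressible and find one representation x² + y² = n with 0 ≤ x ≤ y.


Step 1: Factor n = 1921 = 17 · 113.
Step 2: Check the mod-4 condition on each prime factor: 17 ≡ 1 (mod 4), exponent 1; 113 ≡ 1 (mod 4), exponent 1.
All primes ≡ 3 (mod 4) appear to even exponent (or don't appear), so by the two-squares theorem n IS expressible as a sum of two squares.
Step 3: Build a representation. Here n = 17 · 113 is a product of primes ≡ 1 (mod 4). Each prime p ≡ 1 (mod 4) is itself a sum of two squares; find a² by testing p − a² for a perfect square:
  17: 17 − 1² = 16 = 4² ⇒ 17 = 1² + 4².
  113: 113 − 1² = 112, 113 − 2² = 109, 113 − 3² = 104, 113 − 4² = 97, 113 − 5² = 88, 113 − 6² = 77, 113 − 7² = 64 = 8² ⇒ 113 = 7² + 8².
  Combine using the Brahmagupta–Fibonacci identity (a² + b²)(c² + d²) = (ac − bd)² + (ad + bc)² = (ac + bd)² + (ad − bc)²:
  17 · 113 = 1921: from (1² + 4²)(7² + 8²), take (1·7 − 4·8, 1·8 + 4·7) = (7 − 32, 8 + 28) = (-25, 36); dropping signs (only squares matter) gives (25, 36); check 25² + 36² = 625 + 1296 = 1921 ✓.
Step 4: Order so x ≤ y and verify: 25² + 36² = 625 + 1296 = 1921 = n. ✓

n = 1921 = 25² + 36² (one valid representation with x ≤ y).


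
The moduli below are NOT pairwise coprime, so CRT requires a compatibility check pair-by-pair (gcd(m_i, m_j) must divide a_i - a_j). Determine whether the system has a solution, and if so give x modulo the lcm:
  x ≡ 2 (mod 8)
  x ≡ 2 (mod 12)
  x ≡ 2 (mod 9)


Moduli 8, 12, 9 are not pairwise coprime, so CRT works modulo lcm(m_i) when all pairwise compatibility conditions hold.
Pairwise compatibility: gcd(m_i, m_j) must divide a_i - a_j for every pair.
Merge one congruence at a time:
  Start: x ≡ 2 (mod 8).
  Combine with x ≡ 2 (mod 12): gcd(8, 12) = 4; 2 - 2 = 0, which IS divisible by 4, so compatible.
    Write x = 2 + 8·t and substitute into x ≡ 2 (mod 12): 8·t ≡ 2 − 2 = 0 (mod 12).
    Divide the congruence (and modulus) by g = 4: 2·t ≡ 0 (mod 3).
    The inverse of 2 mod 3 is 2 (since 2·2 = 4 = 1·3 + 1), so t ≡ 2·0 = 0 ≡ 0 (mod 3).
    Then x = 2 + 8·0 = 2, valid modulo lcm(8, 12) = 24: x ≡ 2 (mod 24).
  Combine with x ≡ 2 (mod 9): gcd(24, 9) = 3; 2 - 2 = 0, which IS divisible by 3, so compatible.
    Write x = 2 + 24·t and substitute into x ≡ 2 (mod 9): 24·t ≡ 2 − 2 = 0 (mod 9).
    Divide the congruence (and modulus) by g = 3: 8·t ≡ 0 (mod 3).
    Reduce coefficients mod 3: 2·t ≡ 0 (mod 3).
    The inverse of 2 mod 3 is 2 (since 2·2 = 4 = 1·3 + 1), so t ≡ 2·0 = 0 ≡ 0 (mod 3).
    Then x = 2 + 24·0 = 2, valid modulo lcm(24, 9) = 72: x ≡ 2 (mod 72).
Verify: 2 mod 8 = 2, 2 mod 12 = 2, 2 mod 9 = 2.

x ≡ 2 (mod 72).


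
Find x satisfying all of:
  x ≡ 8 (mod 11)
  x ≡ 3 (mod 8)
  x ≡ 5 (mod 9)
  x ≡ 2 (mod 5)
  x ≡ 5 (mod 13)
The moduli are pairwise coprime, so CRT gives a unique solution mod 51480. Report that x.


Product of moduli M = 11 · 8 · 9 · 5 · 13 = 51480.
Merge one congruence at a time:
  Start: x ≡ 8 (mod 11).
  Combine with x ≡ 3 (mod 8); new modulus lcm = 88.
    Write x = 8 + 11·t and substitute into x ≡ 3 (mod 8): 11·t ≡ 3 − 8 = -5 (mod 8).
    Reduce coefficients mod 8: 3·t ≡ 3 (mod 8).
    The inverse of 3 mod 8 is 3 (since 3·3 = 9 = 1·8 + 1), so t ≡ 3·3 = 9 ≡ 1 (mod 8).
    Then x = 8 + 11·1 = 19, valid modulo lcm(11, 8) = 88: x ≡ 19 (mod 88).
  Combine with x ≡ 5 (mod 9); new modulus lcm = 792.
    Write x = 19 + 88·t and substitute into x ≡ 5 (mod 9): 88·t ≡ 5 − 19 = -14 (mod 9).
    Reduce coefficients mod 9: 7·t ≡ 4 (mod 9).
    The inverse of 7 mod 9 is 4 (since 7·4 = 28 = 3·9 + 1), so t ≡ 4·4 = 16 ≡ 7 (mod 9).
    Then x = 19 + 88·7 = 635, valid modulo lcm(88, 9) = 792: x ≡ 635 (mod 792).
  Combine with x ≡ 2 (mod 5); new modulus lcm = 3960.
    Write x = 635 + 792·t and substitute into x ≡ 2 (mod 5): 792·t ≡ 2 − 635 = -633 (mod 5).
    Reduce coefficients mod 5: 2·t ≡ 2 (mod 5).
    The inverse of 2 mod 5 is 3 (since 2·3 = 6 = 1·5 + 1), so t ≡ 3·2 = 6 ≡ 1 (mod 5).
    Then x = 635 + 792·1 = 1427, valid modulo lcm(792, 5) = 3960: x ≡ 1427 (mod 3960).
  Combine with x ≡ 5 (mod 13); new modulus lcm = 51480.
    Write x = 1427 + 3960·t and substitute into x ≡ 5 (mod 13): 3960·t ≡ 5 − 1427 = -1422 (mod 13).
    Reduce coefficients mod 13: 8·t ≡ 8 (mod 13).
    The inverse of 8 mod 13 is 5 (since 8·5 = 40 = 3·13 + 1), so t ≡ 5·8 = 40 ≡ 1 (mod 13).
    Then x = 1427 + 3960·1 = 5387, valid modulo lcm(3960, 13) = 51480: x ≡ 5387 (mod 51480).
Verify against each original: 5387 mod 11 = 8, 5387 mod 8 = 3, 5387 mod 9 = 5, 5387 mod 5 = 2, 5387 mod 13 = 5.

x ≡ 5387 (mod 51480).


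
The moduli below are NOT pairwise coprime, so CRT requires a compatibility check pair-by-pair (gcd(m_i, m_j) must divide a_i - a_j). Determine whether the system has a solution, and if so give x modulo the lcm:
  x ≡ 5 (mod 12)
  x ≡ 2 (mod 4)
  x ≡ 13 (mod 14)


Moduli 12, 4, 14 are not pairwise coprime, so CRT works modulo lcm(m_i) when all pairwise compatibility conditions hold.
Pairwise compatibility: gcd(m_i, m_j) must divide a_i - a_j for every pair.
Merge one congruence at a time:
  Start: x ≡ 5 (mod 12).
  Combine with x ≡ 2 (mod 4): gcd(12, 4) = 4, and 2 - 5 = -3 is NOT divisible by 4.
    ⇒ system is inconsistent (no integer solution).

No solution (the system is inconsistent).


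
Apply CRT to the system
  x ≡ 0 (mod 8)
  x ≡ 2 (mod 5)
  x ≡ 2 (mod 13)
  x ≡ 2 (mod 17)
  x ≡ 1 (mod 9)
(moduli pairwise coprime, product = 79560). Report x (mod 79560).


Product of moduli M = 8 · 5 · 13 · 17 · 9 = 79560.
Merge one congruence at a time:
  Start: x ≡ 0 (mod 8).
  Combine with x ≡ 2 (mod 5); new modulus lcm = 40.
    Write x = 0 + 8·t and substitute into x ≡ 2 (mod 5): 8·t ≡ 2 − 0 = 2 (mod 5).
    Reduce coefficients mod 5: 3·t ≡ 2 (mod 5).
    The inverse of 3 mod 5 is 2 (since 3·2 = 6 = 1·5 + 1), so t ≡ 2·2 = 4 ≡ 4 (mod 5).
    Then x = 0 + 8·4 = 32, valid modulo lcm(8, 5) = 40: x ≡ 32 (mod 40).
  Combine with x ≡ 2 (mod 13); new modulus lcm = 520.
    Write x = 32 + 40·t and substitute into x ≡ 2 (mod 13): 40·t ≡ 2 − 32 = -30 (mod 13).
    Reduce coefficients mod 13: 1·t ≡ 9 (mod 13).
    So t ≡ 9 (mod 13).
    Then x = 32 + 40·9 = 392, valid modulo lcm(40, 13) = 520: x ≡ 392 (mod 520).
  Combine with x ≡ 2 (mod 17); new modulus lcm = 8840.
    Write x = 392 + 520·t and substitute into x ≡ 2 (mod 17): 520·t ≡ 2 − 392 = -390 (mod 17).
    Reduce coefficients mod 17: 10·t ≡ 1 (mod 17).
    The inverse of 10 mod 17 is 12 (since 10·12 = 120 = 7·17 + 1), so t ≡ 12·1 = 12 ≡ 12 (mod 17).
    Then x = 392 + 520·12 = 6632, valid modulo lcm(520, 17) = 8840: x ≡ 6632 (mod 8840).
  Combine with x ≡ 1 (mod 9); new modulus lcm = 79560.
    Write x = 6632 + 8840·t and substitute into x ≡ 1 (mod 9): 8840·t ≡ 1 − 6632 = -6631 (mod 9).
    Reduce coefficients mod 9: 2·t ≡ 2 (mod 9).
    The inverse of 2 mod 9 is 5 (since 2·5 = 10 = 1·9 + 1), so t ≡ 5·2 = 10 ≡ 1 (mod 9).
    Then x = 6632 + 8840·1 = 15472, valid modulo lcm(8840, 9) = 79560: x ≡ 15472 (mod 79560).
Verify against each original: 15472 mod 8 = 0, 15472 mod 5 = 2, 15472 mod 13 = 2, 15472 mod 17 = 2, 15472 mod 9 = 1.

x ≡ 15472 (mod 79560).


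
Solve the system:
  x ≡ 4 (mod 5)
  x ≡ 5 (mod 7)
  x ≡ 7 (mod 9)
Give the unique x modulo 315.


Moduli 5, 7, 9 are pairwise coprime; by CRT there is a unique solution modulo M = 5 · 7 · 9 = 315.
Solve pairwise, accumulating the modulus:
  Start with x ≡ 4 (mod 5).
  Combine with x ≡ 5 (mod 7): since gcd(5, 7) = 1, we get a unique residue mod 35.
    Write x = 4 + 5·t and substitute into x ≡ 5 (mod 7): 5·t ≡ 5 − 4 = 1 (mod 7).
    The inverse of 5 mod 7 is 3 (since 5·3 = 15 = 2·7 + 1), so t ≡ 3·1 = 3 ≡ 3 (mod 7).
    Then x = 4 + 5·3 = 19, valid modulo lcm(5, 7) = 35: x ≡ 19 (mod 35).
  Combine with x ≡ 7 (mod 9): since gcd(35, 9) = 1, we get a unique residue mod 315.
    Write x = 19 + 35·t and substitute into x ≡ 7 (mod 9): 35·t ≡ 7 − 19 = -12 (mod 9).
    Reduce coefficients mod 9: 8·t ≡ 6 (mod 9).
    The inverse of 8 mod 9 is 8 (since 8·8 = 64 = 7·9 + 1), so t ≡ 8·6 = 48 ≡ 3 (mod 9).
    Then x = 19 + 35·3 = 124, valid modulo lcm(35, 9) = 315: x ≡ 124 (mod 315).
Verify: 124 mod 5 = 4 ✓, 124 mod 7 = 5 ✓, 124 mod 9 = 7 ✓.

x ≡ 124 (mod 315).


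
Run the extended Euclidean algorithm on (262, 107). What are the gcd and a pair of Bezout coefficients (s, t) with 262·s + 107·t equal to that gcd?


Euclidean algorithm on (262, 107) — divide until remainder is 0:
  262 = 2 · 107 + 48
  107 = 2 · 48 + 11
  48 = 4 · 11 + 4
  11 = 2 · 4 + 3
  4 = 1 · 3 + 1
  3 = 3 · 1 + 0
gcd(262, 107) = 1.
Track Bezout coefficients alongside the remainders: start with r₀ = 262 = a·1 + b·0 (s = 1, t = 0) and r₁ = 107 = a·0 + b·1 (s = 0, t = 1); each new remainder r_{k+1} = r_{k-1} − q_k·r_k inherits s_{k+1} = s_{k-1} − q_k·s_k, t_{k+1} = t_{k-1} − q_k·t_k, so r_k = a·s_k + b·t_k at every step:
  q = 2: r = 48, s = 1 − 2·0 = 1, t = 0 − 2·1 = -2  (check: 262·1 + 107·(-2) = 48)
  q = 2: r = 11, s = 0 − 2·1 = -2, t = 1 − 2·(-2) = 5  (check: 262·(-2) + 107·5 = 11)
  q = 4: r = 4, s = 1 − 4·(-2) = 9, t = -2 − 4·5 = -22  (check: 262·9 + 107·(-22) = 4)
  q = 2: r = 3, s = -2 − 2·9 = -20, t = 5 − 2·(-22) = 49  (check: 262·(-20) + 107·49 = 3)
  q = 1: r = 1, s = 9 − 1·(-20) = 29, t = -22 − 1·49 = -71  (check: 262·29 + 107·(-71) = 1)
The row with r = 1 (the gcd) gives the Bezout coefficients s = 29, t = -71.
Result: 262 · (29) + 107 · (-71) = 1.

gcd(262, 107) = 1; s = 29, t = -71 (check: 262·29 + 107·(-71) = 1).


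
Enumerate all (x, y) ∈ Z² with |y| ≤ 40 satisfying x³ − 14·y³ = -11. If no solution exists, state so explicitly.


The equation is x³ - 14y³ = -11. For fixed y, x³ = 14·y³ − 11, so a solution requires the RHS to be a perfect cube.
Strategy: iterate y from -40 to 40, compute RHS = 14·y³ − 11, and check whether it is a (positive or negative) perfect cube.
Check small values of y:
  y = 0: RHS = -11 is not a perfect cube.
  y = 1: RHS = 3 is not a perfect cube.
  y = -1: RHS = -25 is not a perfect cube.
  y = 2: RHS = 101 is not a perfect cube.
  y = -2: RHS = -123 is not a perfect cube.
  y = 3: RHS = 367 is not a perfect cube.
  y = -3: RHS = -389 is not a perfect cube.
Continuing the search up to |y| = 40 finds no solutions either.
No (x, y) in the scanned range satisfies the equation.

No integer solutions with |y| ≤ 40.


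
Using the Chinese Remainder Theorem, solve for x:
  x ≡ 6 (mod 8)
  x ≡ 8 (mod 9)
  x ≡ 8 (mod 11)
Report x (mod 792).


Moduli 8, 9, 11 are pairwise coprime; by CRT there is a unique solution modulo M = 8 · 9 · 11 = 792.
Solve pairwise, accumulating the modulus:
  Start with x ≡ 6 (mod 8).
  Combine with x ≡ 8 (mod 9): since gcd(8, 9) = 1, we get a unique residue mod 72.
    Write x = 6 + 8·t and substitute into x ≡ 8 (mod 9): 8·t ≡ 8 − 6 = 2 (mod 9).
    The inverse of 8 mod 9 is 8 (since 8·8 = 64 = 7·9 + 1), so t ≡ 8·2 = 16 ≡ 7 (mod 9).
    Then x = 6 + 8·7 = 62, valid modulo lcm(8, 9) = 72: x ≡ 62 (mod 72).
  Combine with x ≡ 8 (mod 11): since gcd(72, 11) = 1, we get a unique residue mod 792.
    Write x = 62 + 72·t and substitute into x ≡ 8 (mod 11): 72·t ≡ 8 − 62 = -54 (mod 11).
    Reduce coefficients mod 11: 6·t ≡ 1 (mod 11).
    The inverse of 6 mod 11 is 2 (since 6·2 = 12 = 1·11 + 1), so t ≡ 2·1 = 2 ≡ 2 (mod 11).
    Then x = 62 + 72·2 = 206, valid modulo lcm(72, 11) = 792: x ≡ 206 (mod 792).
Verify: 206 mod 8 = 6 ✓, 206 mod 9 = 8 ✓, 206 mod 11 = 8 ✓.

x ≡ 206 (mod 792).


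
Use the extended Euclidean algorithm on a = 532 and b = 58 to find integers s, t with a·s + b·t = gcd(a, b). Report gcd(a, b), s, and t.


Euclidean algorithm on (532, 58) — divide until remainder is 0:
  532 = 9 · 58 + 10
  58 = 5 · 10 + 8
  10 = 1 · 8 + 2
  8 = 4 · 2 + 0
gcd(532, 58) = 2.
Track Bezout coefficients alongside the remainders: start with r₀ = 532 = a·1 + b·0 (s = 1, t = 0) and r₁ = 58 = a·0 + b·1 (s = 0, t = 1); each new remainder r_{k+1} = r_{k-1} − q_k·r_k inherits s_{k+1} = s_{k-1} − q_k·s_k, t_{k+1} = t_{k-1} − q_k·t_k, so r_k = a·s_k + b·t_k at every step:
  q = 9: r = 10, s = 1 − 9·0 = 1, t = 0 − 9·1 = -9  (check: 532·1 + 58·(-9) = 10)
  q = 5: r = 8, s = 0 − 5·1 = -5, t = 1 − 5·(-9) = 46  (check: 532·(-5) + 58·46 = 8)
  q = 1: r = 2, s = 1 − 1·(-5) = 6, t = -9 − 1·46 = -55  (check: 532·6 + 58·(-55) = 2)
The row with r = 2 (the gcd) gives the Bezout coefficients s = 6, t = -55.
Result: 532 · (6) + 58 · (-55) = 2.

gcd(532, 58) = 2; s = 6, t = -55 (check: 532·6 + 58·(-55) = 2).


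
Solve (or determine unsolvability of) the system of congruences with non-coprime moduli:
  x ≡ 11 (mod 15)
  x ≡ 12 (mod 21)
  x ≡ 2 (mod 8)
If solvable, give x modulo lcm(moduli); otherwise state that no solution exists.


Moduli 15, 21, 8 are not pairwise coprime, so CRT works modulo lcm(m_i) when all pairwise compatibility conditions hold.
Pairwise compatibility: gcd(m_i, m_j) must divide a_i - a_j for every pair.
Merge one congruence at a time:
  Start: x ≡ 11 (mod 15).
  Combine with x ≡ 12 (mod 21): gcd(15, 21) = 3, and 12 - 11 = 1 is NOT divisible by 3.
    ⇒ system is inconsistent (no integer solution).

No solution (the system is inconsistent).


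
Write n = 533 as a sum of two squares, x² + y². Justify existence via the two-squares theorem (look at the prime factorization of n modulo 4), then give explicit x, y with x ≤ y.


Step 1: Factor n = 533 = 13 · 41.
Step 2: Check the mod-4 condition on each prime factor: 13 ≡ 1 (mod 4), exponent 1; 41 ≡ 1 (mod 4), exponent 1.
All primes ≡ 3 (mod 4) appear to even exponent (or don't appear), so by the two-squares theorem n IS expressible as a sum of two squares.
Step 3: Build a representation. Here n = 13 · 41 is a product of primes ≡ 1 (mod 4). Each prime p ≡ 1 (mod 4) is itself a sum of two squares; find a² by testing p − a² for a perfect square:
  13: 13 − 1² = 12, 13 − 2² = 9 = 3² ⇒ 13 = 2² + 3².
  41: 41 − 1² = 40, 41 − 2² = 37, 41 − 3² = 32, 41 − 4² = 25 = 5² ⇒ 41 = 4² + 5².
  Combine using the Brahmagupta–Fibonacci identity (a² + b²)(c² + d²) = (ac − bd)² + (ad + bc)² = (ac + bd)² + (ad − bc)²:
  13 · 41 = 533: from (2² + 3²)(4² + 5²), take (2·4 − 3·5, 2·5 + 3·4) = (8 − 15, 10 + 12) = (-7, 22); dropping signs (only squares matter) gives (7, 22); check 7² + 22² = 49 + 484 = 533 ✓.
Step 4: Order so x ≤ y and verify: 7² + 22² = 49 + 484 = 533 = n. ✓

n = 533 = 7² + 22² (one valid representation with x ≤ y).


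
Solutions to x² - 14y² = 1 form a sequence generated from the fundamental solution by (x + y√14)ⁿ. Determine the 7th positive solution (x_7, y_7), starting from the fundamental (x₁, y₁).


Step 1: Find the fundamental solution (x₁, y₁) of x² - 14y² = 1.
  Expand √14 as a continued fraction. a₀ = ⌊√14⌋ = 3; iterate m_{k+1} = d_k·a_k − m_k, d_{k+1} = (14 − m_{k+1}²)/d_k, a_{k+1} = ⌊(a₀ + m_{k+1})/d_{k+1}⌋ (starting m₀ = 0, d₀ = 1), with convergents p_k = a_k·p_{k-1} + p_{k-2}, q_k = a_k·q_{k-1} + q_{k-2} (p₋₁ = 1, q₋₁ = 0):
  k = 0: a₀ = 3; p₀/q₀ = 3/1; p₀² − 14·q₀² = 9 − 14 = -5.
  k = 1: m = 3, d = 5, a = ⌊(3 + 3)/5⌋ = 1; p/q = (1·3 + 1)/(1·1 + 0) = 4/1; p² − 14·q² = 16 − 14 = 2.
  k = 2: m = 2, d = 2, a = ⌊(3 + 2)/2⌋ = 2; p/q = (2·4 + 3)/(2·1 + 1) = 11/3; p² − 14·q² = 121 − 126 = -5.
  k = 3: m = 2, d = 5, a = ⌊(3 + 2)/5⌋ = 1; p/q = (1·11 + 4)/(1·3 + 1) = 15/4; p² − 14·q² = 225 − 224 = 1.
  The first convergent with p² − 14·q² = 1 gives the fundamental solution (x₁, y₁) = (15, 4).
Step 2: Apply the recurrence (x_{n+1}, y_{n+1}) = (x₁x_n + 14y₁y_n, x₁y_n + y₁x_n) repeatedly.
  From (x_1, y_1) = (15, 4): x_2 = 15·15 + 14·4·4 = 449; y_2 = 15·4 + 4·15 = 120.
  From (x_2, y_2) = (449, 120): x_3 = 15·449 + 14·4·120 = 13455; y_3 = 15·120 + 4·449 = 3596.
  From (x_3, y_3) = (13455, 3596): x_4 = 15·13455 + 14·4·3596 = 403201; y_4 = 15·3596 + 4·13455 = 107760.
  From (x_4, y_4) = (403201, 107760): x_5 = 15·403201 + 14·4·107760 = 12082575; y_5 = 15·107760 + 4·403201 = 3229204.
  From (x_5, y_5) = (12082575, 3229204): x_6 = 15·12082575 + 14·4·3229204 = 362074049; y_6 = 15·3229204 + 4·12082575 = 96768360.
  From (x_6, y_6) = (362074049, 96768360): x_7 = 15·362074049 + 14·4·96768360 = 10850138895; y_7 = 15·96768360 + 4·362074049 = 2899821596.
Step 3: Verify x_7² - 14·y_7² = 117725514040791821025 - 117725514040791821024 = 1 (should be 1). ✓

(x_1, y_1) = (15, 4); (x_7, y_7) = (10850138895, 2899821596).


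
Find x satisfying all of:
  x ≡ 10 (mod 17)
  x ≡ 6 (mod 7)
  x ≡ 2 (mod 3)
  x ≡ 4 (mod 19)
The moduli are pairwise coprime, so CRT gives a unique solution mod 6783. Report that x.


Product of moduli M = 17 · 7 · 3 · 19 = 6783.
Merge one congruence at a time:
  Start: x ≡ 10 (mod 17).
  Combine with x ≡ 6 (mod 7); new modulus lcm = 119.
    Write x = 10 + 17·t and substitute into x ≡ 6 (mod 7): 17·t ≡ 6 − 10 = -4 (mod 7).
    Reduce coefficients mod 7: 3·t ≡ 3 (mod 7).
    The inverse of 3 mod 7 is 5 (since 3·5 = 15 = 2·7 + 1), so t ≡ 5·3 = 15 ≡ 1 (mod 7).
    Then x = 10 + 17·1 = 27, valid modulo lcm(17, 7) = 119: x ≡ 27 (mod 119).
  Combine with x ≡ 2 (mod 3); new modulus lcm = 357.
    Write x = 27 + 119·t and substitute into x ≡ 2 (mod 3): 119·t ≡ 2 − 27 = -25 (mod 3).
    Reduce coefficients mod 3: 2·t ≡ 2 (mod 3).
    The inverse of 2 mod 3 is 2 (since 2·2 = 4 = 1·3 + 1), so t ≡ 2·2 = 4 ≡ 1 (mod 3).
    Then x = 27 + 119·1 = 146, valid modulo lcm(119, 3) = 357: x ≡ 146 (mod 357).
  Combine with x ≡ 4 (mod 19); new modulus lcm = 6783.
    Write x = 146 + 357·t and substitute into x ≡ 4 (mod 19): 357·t ≡ 4 − 146 = -142 (mod 19).
    Reduce coefficients mod 19: 15·t ≡ 10 (mod 19).
    The inverse of 15 mod 19 is 14 (since 15·14 = 210 = 11·19 + 1), so t ≡ 14·10 = 140 ≡ 7 (mod 19).
    Then x = 146 + 357·7 = 2645, valid modulo lcm(357, 19) = 6783: x ≡ 2645 (mod 6783).
Verify against each original: 2645 mod 17 = 10, 2645 mod 7 = 6, 2645 mod 3 = 2, 2645 mod 19 = 4.

x ≡ 2645 (mod 6783).


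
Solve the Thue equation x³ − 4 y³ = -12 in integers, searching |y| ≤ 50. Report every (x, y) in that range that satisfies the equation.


The equation is x³ - 4y³ = -12. For fixed y, x³ = 4·y³ − 12, so a solution requires the RHS to be a perfect cube.
Strategy: iterate y from -50 to 50, compute RHS = 4·y³ − 12, and check whether it is a (positive or negative) perfect cube.
Check small values of y:
  y = 0: RHS = -12 is not a perfect cube.
  y = 1: RHS = -8 = (-2)³ ⇒ x = -2 works.
  y = -1: RHS = -16 is not a perfect cube.
  y = 2: RHS = 20 is not a perfect cube.
  y = -2: RHS = -44 is not a perfect cube.
  y = 3: RHS = 96 is not a perfect cube.
  y = -3: RHS = -120 is not a perfect cube.
Continuing, at y = -5: RHS = -512 = (-8)³ ⇒ x = -8 works.
Searching the remaining y in |y| ≤ 50 finds no further solutions.
Collected solutions: (-2, 1), (-8, -5).

Solutions (with |y| ≤ 50): (-2, 1), (-8, -5).


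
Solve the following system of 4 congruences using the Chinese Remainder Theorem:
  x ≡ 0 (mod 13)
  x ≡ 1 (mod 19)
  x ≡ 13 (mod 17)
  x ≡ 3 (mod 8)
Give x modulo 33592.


Product of moduli M = 13 · 19 · 17 · 8 = 33592.
Merge one congruence at a time:
  Start: x ≡ 0 (mod 13).
  Combine with x ≡ 1 (mod 19); new modulus lcm = 247.
    Write x = 0 + 13·t and substitute into x ≡ 1 (mod 19): 13·t ≡ 1 − 0 = 1 (mod 19).
    The inverse of 13 mod 19 is 3 (since 13·3 = 39 = 2·19 + 1), so t ≡ 3·1 = 3 ≡ 3 (mod 19).
    Then x = 0 + 13·3 = 39, valid modulo lcm(13, 19) = 247: x ≡ 39 (mod 247).
  Combine with x ≡ 13 (mod 17); new modulus lcm = 4199.
    Write x = 39 + 247·t and substitute into x ≡ 13 (mod 17): 247·t ≡ 13 − 39 = -26 (mod 17).
    Reduce coefficients mod 17: 9·t ≡ 8 (mod 17).
    The inverse of 9 mod 17 is 2 (since 9·2 = 18 = 1·17 + 1), so t ≡ 2·8 = 16 ≡ 16 (mod 17).
    Then x = 39 + 247·16 = 3991, valid modulo lcm(247, 17) = 4199: x ≡ 3991 (mod 4199).
  Combine with x ≡ 3 (mod 8); new modulus lcm = 33592.
    Write x = 3991 + 4199·t and substitute into x ≡ 3 (mod 8): 4199·t ≡ 3 − 3991 = -3988 (mod 8).
    Reduce coefficients mod 8: 7·t ≡ 4 (mod 8).
    The inverse of 7 mod 8 is 7 (since 7·7 = 49 = 6·8 + 1), so t ≡ 7·4 = 28 ≡ 4 (mod 8).
    Then x = 3991 + 4199·4 = 20787, valid modulo lcm(4199, 8) = 33592: x ≡ 20787 (mod 33592).
Verify against each original: 20787 mod 13 = 0, 20787 mod 19 = 1, 20787 mod 17 = 13, 20787 mod 8 = 3.

x ≡ 20787 (mod 33592).


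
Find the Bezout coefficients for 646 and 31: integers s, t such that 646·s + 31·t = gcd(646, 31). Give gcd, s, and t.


Euclidean algorithm on (646, 31) — divide until remainder is 0:
  646 = 20 · 31 + 26
  31 = 1 · 26 + 5
  26 = 5 · 5 + 1
  5 = 5 · 1 + 0
gcd(646, 31) = 1.
Track Bezout coefficients alongside the remainders: start with r₀ = 646 = a·1 + b·0 (s = 1, t = 0) and r₁ = 31 = a·0 + b·1 (s = 0, t = 1); each new remainder r_{k+1} = r_{k-1} − q_k·r_k inherits s_{k+1} = s_{k-1} − q_k·s_k, t_{k+1} = t_{k-1} − q_k·t_k, so r_k = a·s_k + b·t_k at every step:
  q = 20: r = 26, s = 1 − 20·0 = 1, t = 0 − 20·1 = -20  (check: 646·1 + 31·(-20) = 26)
  q = 1: r = 5, s = 0 − 1·1 = -1, t = 1 − 1·(-20) = 21  (check: 646·(-1) + 31·21 = 5)
  q = 5: r = 1, s = 1 − 5·(-1) = 6, t = -20 − 5·21 = -125  (check: 646·6 + 31·(-125) = 1)
The row with r = 1 (the gcd) gives the Bezout coefficients s = 6, t = -125.
Result: 646 · (6) + 31 · (-125) = 1.

gcd(646, 31) = 1; s = 6, t = -125 (check: 646·6 + 31·(-125) = 1).


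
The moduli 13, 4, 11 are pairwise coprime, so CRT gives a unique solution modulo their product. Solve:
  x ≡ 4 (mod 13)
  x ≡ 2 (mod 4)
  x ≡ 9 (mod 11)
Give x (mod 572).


Moduli 13, 4, 11 are pairwise coprime; by CRT there is a unique solution modulo M = 13 · 4 · 11 = 572.
Solve pairwise, accumulating the modulus:
  Start with x ≡ 4 (mod 13).
  Combine with x ≡ 2 (mod 4): since gcd(13, 4) = 1, we get a unique residue mod 52.
    Write x = 4 + 13·t and substitute into x ≡ 2 (mod 4): 13·t ≡ 2 − 4 = -2 (mod 4).
    Reduce coefficients mod 4: 1·t ≡ 2 (mod 4).
    So t ≡ 2 (mod 4).
    Then x = 4 + 13·2 = 30, valid modulo lcm(13, 4) = 52: x ≡ 30 (mod 52).
  Combine with x ≡ 9 (mod 11): since gcd(52, 11) = 1, we get a unique residue mod 572.
    Write x = 30 + 52·t and substitute into x ≡ 9 (mod 11): 52·t ≡ 9 − 30 = -21 (mod 11).
    Reduce coefficients mod 11: 8·t ≡ 1 (mod 11).
    The inverse of 8 mod 11 is 7 (since 8·7 = 56 = 5·11 + 1), so t ≡ 7·1 = 7 ≡ 7 (mod 11).
    Then x = 30 + 52·7 = 394, valid modulo lcm(52, 11) = 572: x ≡ 394 (mod 572).
Verify: 394 mod 13 = 4 ✓, 394 mod 4 = 2 ✓, 394 mod 11 = 9 ✓.

x ≡ 394 (mod 572).


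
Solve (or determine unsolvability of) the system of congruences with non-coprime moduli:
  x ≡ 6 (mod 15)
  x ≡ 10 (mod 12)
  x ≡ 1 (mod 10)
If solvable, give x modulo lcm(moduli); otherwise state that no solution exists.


Moduli 15, 12, 10 are not pairwise coprime, so CRT works modulo lcm(m_i) when all pairwise compatibility conditions hold.
Pairwise compatibility: gcd(m_i, m_j) must divide a_i - a_j for every pair.
Merge one congruence at a time:
  Start: x ≡ 6 (mod 15).
  Combine with x ≡ 10 (mod 12): gcd(15, 12) = 3, and 10 - 6 = 4 is NOT divisible by 3.
    ⇒ system is inconsistent (no integer solution).

No solution (the system is inconsistent).


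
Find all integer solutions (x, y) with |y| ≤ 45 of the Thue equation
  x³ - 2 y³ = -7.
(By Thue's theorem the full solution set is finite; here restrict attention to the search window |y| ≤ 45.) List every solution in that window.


The equation is x³ - 2y³ = -7. For fixed y, x³ = 2·y³ − 7, so a solution requires the RHS to be a perfect cube.
Strategy: iterate y from -45 to 45, compute RHS = 2·y³ − 7, and check whether it is a (positive or negative) perfect cube.
Check small values of y:
  y = 0: RHS = -7 is not a perfect cube.
  y = 1: RHS = -5 is not a perfect cube.
  y = -1: RHS = -9 is not a perfect cube.
  y = 2: RHS = 9 is not a perfect cube.
  y = -2: RHS = -23 is not a perfect cube.
  y = 3: RHS = 47 is not a perfect cube.
  y = -3: RHS = -61 is not a perfect cube.
Continuing the search up to |y| = 45 finds no solutions either.
No (x, y) in the scanned range satisfies the equation.

No integer solutions with |y| ≤ 45.


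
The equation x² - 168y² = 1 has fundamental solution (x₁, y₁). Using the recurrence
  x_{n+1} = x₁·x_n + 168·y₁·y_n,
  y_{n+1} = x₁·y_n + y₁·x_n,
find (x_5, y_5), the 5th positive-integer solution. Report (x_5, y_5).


Step 1: Find the fundamental solution (x₁, y₁) of x² - 168y² = 1.
  Expand √168 as a continued fraction. a₀ = ⌊√168⌋ = 12; iterate m_{k+1} = d_k·a_k − m_k, d_{k+1} = (168 − m_{k+1}²)/d_k, a_{k+1} = ⌊(a₀ + m_{k+1})/d_{k+1}⌋ (starting m₀ = 0, d₀ = 1), with convergents p_k = a_k·p_{k-1} + p_{k-2}, q_k = a_k·q_{k-1} + q_{k-2} (p₋₁ = 1, q₋₁ = 0):
  k = 0: a₀ = 12; p₀/q₀ = 12/1; p₀² − 168·q₀² = 144 − 168 = -24.
  k = 1: m = 12, d = 24, a = ⌊(12 + 12)/24⌋ = 1; p/q = (1·12 + 1)/(1·1 + 0) = 13/1; p² − 168·q² = 169 − 168 = 1.
  The first convergent with p² − 168·q² = 1 gives the fundamental solution (x₁, y₁) = (13, 1).
Step 2: Apply the recurrence (x_{n+1}, y_{n+1}) = (x₁x_n + 168y₁y_n, x₁y_n + y₁x_n) repeatedly.
  From (x_1, y_1) = (13, 1): x_2 = 13·13 + 168·1·1 = 337; y_2 = 13·1 + 1·13 = 26.
  From (x_2, y_2) = (337, 26): x_3 = 13·337 + 168·1·26 = 8749; y_3 = 13·26 + 1·337 = 675.
  From (x_3, y_3) = (8749, 675): x_4 = 13·8749 + 168·1·675 = 227137; y_4 = 13·675 + 1·8749 = 17524.
  From (x_4, y_4) = (227137, 17524): x_5 = 13·227137 + 168·1·17524 = 5896813; y_5 = 13·17524 + 1·227137 = 454949.
Step 3: Verify x_5² - 168·y_5² = 34772403556969 - 34772403556968 = 1 (should be 1). ✓

(x_1, y_1) = (13, 1); (x_5, y_5) = (5896813, 454949).


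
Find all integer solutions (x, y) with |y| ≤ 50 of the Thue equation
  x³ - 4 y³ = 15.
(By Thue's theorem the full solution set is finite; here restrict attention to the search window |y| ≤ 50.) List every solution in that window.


The equation is x³ - 4y³ = 15. For fixed y, x³ = 4·y³ + 15, so a solution requires the RHS to be a perfect cube.
Strategy: iterate y from -50 to 50, compute RHS = 4·y³ + 15, and check whether it is a (positive or negative) perfect cube.
Check small values of y:
  y = 0: RHS = 15 is not a perfect cube.
  y = 1: RHS = 19 is not a perfect cube.
  y = -1: RHS = 11 is not a perfect cube.
  y = 2: RHS = 47 is not a perfect cube.
  y = -2: RHS = -17 is not a perfect cube.
  y = 3: RHS = 123 is not a perfect cube.
  y = -3: RHS = -93 is not a perfect cube.
Continuing the search up to |y| = 50 finds no solutions either.
No (x, y) in the scanned range satisfies the equation.

No integer solutions with |y| ≤ 50.


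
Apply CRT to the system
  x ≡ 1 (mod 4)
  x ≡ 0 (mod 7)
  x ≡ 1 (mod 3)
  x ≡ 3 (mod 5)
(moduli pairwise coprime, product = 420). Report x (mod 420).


Product of moduli M = 4 · 7 · 3 · 5 = 420.
Merge one congruence at a time:
  Start: x ≡ 1 (mod 4).
  Combine with x ≡ 0 (mod 7); new modulus lcm = 28.
    Write x = 1 + 4·t and substitute into x ≡ 0 (mod 7): 4·t ≡ 0 − 1 = -1 (mod 7).
    Reduce coefficients mod 7: 4·t ≡ 6 (mod 7).
    The inverse of 4 mod 7 is 2 (since 4·2 = 8 = 1·7 + 1), so t ≡ 2·6 = 12 ≡ 5 (mod 7).
    Then x = 1 + 4·5 = 21, valid modulo lcm(4, 7) = 28: x ≡ 21 (mod 28).
  Combine with x ≡ 1 (mod 3); new modulus lcm = 84.
    Write x = 21 + 28·t and substitute into x ≡ 1 (mod 3): 28·t ≡ 1 − 21 = -20 (mod 3).
    Reduce coefficients mod 3: 1·t ≡ 1 (mod 3).
    So t ≡ 1 (mod 3).
    Then x = 21 + 28·1 = 49, valid modulo lcm(28, 3) = 84: x ≡ 49 (mod 84).
  Combine with x ≡ 3 (mod 5); new modulus lcm = 420.
    Write x = 49 + 84·t and substitute into x ≡ 3 (mod 5): 84·t ≡ 3 − 49 = -46 (mod 5).
    Reduce coefficients mod 5: 4·t ≡ 4 (mod 5).
    The inverse of 4 mod 5 is 4 (since 4·4 = 16 = 3·5 + 1), so t ≡ 4·4 = 16 ≡ 1 (mod 5).
    Then x = 49 + 84·1 = 133, valid modulo lcm(84, 5) = 420: x ≡ 133 (mod 420).
Verify against each original: 133 mod 4 = 1, 133 mod 7 = 0, 133 mod 3 = 1, 133 mod 5 = 3.

x ≡ 133 (mod 420).


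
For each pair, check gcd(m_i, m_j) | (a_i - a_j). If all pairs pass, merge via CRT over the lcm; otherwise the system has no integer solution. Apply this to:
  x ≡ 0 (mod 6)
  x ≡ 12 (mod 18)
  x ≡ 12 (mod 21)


Moduli 6, 18, 21 are not pairwise coprime, so CRT works modulo lcm(m_i) when all pairwise compatibility conditions hold.
Pairwise compatibility: gcd(m_i, m_j) must divide a_i - a_j for every pair.
Merge one congruence at a time:
  Start: x ≡ 0 (mod 6).
  Combine with x ≡ 12 (mod 18): gcd(6, 18) = 6; 12 - 0 = 12, which IS divisible by 6, so compatible.
    Write x = 0 + 6·t and substitute into x ≡ 12 (mod 18): 6·t ≡ 12 − 0 = 12 (mod 18).
    Divide the congruence (and modulus) by g = 6: 1·t ≡ 2 (mod 3).
    So t ≡ 2 (mod 3).
    Then x = 0 + 6·2 = 12, valid modulo lcm(6, 18) = 18: x ≡ 12 (mod 18).
  Combine with x ≡ 12 (mod 21): gcd(18, 21) = 3; 12 - 12 = 0, which IS divisible by 3, so compatible.
    Write x = 12 + 18·t and substitute into x ≡ 12 (mod 21): 18·t ≡ 12 − 12 = 0 (mod 21).
    Divide the congruence (and modulus) by g = 3: 6·t ≡ 0 (mod 7).
    The inverse of 6 mod 7 is 6 (since 6·6 = 36 = 5·7 + 1), so t ≡ 6·0 = 0 ≡ 0 (mod 7).
    Then x = 12 + 18·0 = 12, valid modulo lcm(18, 21) = 126: x ≡ 12 (mod 126).
Verify: 12 mod 6 = 0, 12 mod 18 = 12, 12 mod 21 = 12.

x ≡ 12 (mod 126).


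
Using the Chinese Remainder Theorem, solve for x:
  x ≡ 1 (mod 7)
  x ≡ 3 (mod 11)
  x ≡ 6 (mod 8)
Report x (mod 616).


Moduli 7, 11, 8 are pairwise coprime; by CRT there is a unique solution modulo M = 7 · 11 · 8 = 616.
Solve pairwise, accumulating the modulus:
  Start with x ≡ 1 (mod 7).
  Combine with x ≡ 3 (mod 11): since gcd(7, 11) = 1, we get a unique residue mod 77.
    Write x = 1 + 7·t and substitute into x ≡ 3 (mod 11): 7·t ≡ 3 − 1 = 2 (mod 11).
    The inverse of 7 mod 11 is 8 (since 7·8 = 56 = 5·11 + 1), so t ≡ 8·2 = 16 ≡ 5 (mod 11).
    Then x = 1 + 7·5 = 36, valid modulo lcm(7, 11) = 77: x ≡ 36 (mod 77).
  Combine with x ≡ 6 (mod 8): since gcd(77, 8) = 1, we get a unique residue mod 616.
    Write x = 36 + 77·t and substitute into x ≡ 6 (mod 8): 77·t ≡ 6 − 36 = -30 (mod 8).
    Reduce coefficients mod 8: 5·t ≡ 2 (mod 8).
    The inverse of 5 mod 8 is 5 (since 5·5 = 25 = 3·8 + 1), so t ≡ 5·2 = 10 ≡ 2 (mod 8).
    Then x = 36 + 77·2 = 190, valid modulo lcm(77, 8) = 616: x ≡ 190 (mod 616).
Verify: 190 mod 7 = 1 ✓, 190 mod 11 = 3 ✓, 190 mod 8 = 6 ✓.

x ≡ 190 (mod 616).
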